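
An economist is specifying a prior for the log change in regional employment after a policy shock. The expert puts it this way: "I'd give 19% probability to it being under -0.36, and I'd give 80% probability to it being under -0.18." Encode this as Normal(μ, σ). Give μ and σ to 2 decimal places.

The p-quantile of Normal(μ,σ) is μ + z_p·σ, with z_{0.19} = -0.8779 and z_{0.8} = 0.8416.
Eliminate σ: μ = (z₂·x₁ − z₁·x₂)/(z₂ − z₁) = (0.8416·-0.36 − (-0.8779)·-0.18)/1.72 = -0.27.
Then σ = (x₂ − x₁)/(z₂ − z₁) = (-0.18 − -0.36)/1.72 = 0.10.

μ = -0.27, σ = 0.10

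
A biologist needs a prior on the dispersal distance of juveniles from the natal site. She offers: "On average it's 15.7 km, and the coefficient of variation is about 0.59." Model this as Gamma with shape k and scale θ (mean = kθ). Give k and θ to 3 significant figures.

k ≈ 2.87, θ ≈ 5.47

For Gamma(k, scale θ): mean = kθ, variance = kθ², so CV = 1/√k.
CV = 0.59, hence k = 1/CV² = 2.87.
Then θ = mean/k = 15.7/2.87 = 5.47.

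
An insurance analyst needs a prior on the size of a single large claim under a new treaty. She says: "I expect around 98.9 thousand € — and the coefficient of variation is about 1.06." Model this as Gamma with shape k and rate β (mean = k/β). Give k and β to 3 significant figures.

k ≈ 0.89, β ≈ 0.009

For Gamma(k, rate β): mean = k/β, variance = k/β², so CV = 1/√k.
CV = 1.06, hence k = 1/CV² = 0.89.
Then β = k/mean = 0.89/98.9 = 0.009.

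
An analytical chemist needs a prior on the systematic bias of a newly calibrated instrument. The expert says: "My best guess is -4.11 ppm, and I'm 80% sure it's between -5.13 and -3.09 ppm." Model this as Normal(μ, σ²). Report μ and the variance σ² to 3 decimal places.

μ = -4.110, σ² = 0.633

A symmetric 80% interval runs μ ± z·σ with z = 1.282.
Half-width = 1.02, so σ = 1.02/1.282 = 0.7959 and σ² = 0.633.
μ is the stated best guess, -4.110.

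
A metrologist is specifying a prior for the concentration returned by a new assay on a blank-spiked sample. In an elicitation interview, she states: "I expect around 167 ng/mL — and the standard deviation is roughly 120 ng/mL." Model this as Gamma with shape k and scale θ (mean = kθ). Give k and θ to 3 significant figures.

For Gamma(k, scale θ): mean = kθ, variance = kθ², so CV = 1/√k.
CV = SD/mean = 120/167 = 0.7186, hence k = 1/CV² = 1.94.
Then θ = mean/k = 167/1.94 = 86.2.

k ≈ 1.94, θ ≈ 86.2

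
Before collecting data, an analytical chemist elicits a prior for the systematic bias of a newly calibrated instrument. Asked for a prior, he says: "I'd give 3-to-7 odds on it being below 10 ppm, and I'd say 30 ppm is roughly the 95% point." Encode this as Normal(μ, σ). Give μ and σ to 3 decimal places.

μ = 14.835, σ = 9.220

The p-quantile of Normal(μ,σ) is μ + z_p·σ, with z_{0.3} = -0.5244 and z_{0.95} = 1.645.
Eliminate σ: μ = (z₂·x₁ − z₁·x₂)/(z₂ − z₁) = (1.645·10 − (-0.5244)·30)/2.169 = 14.835.
Then σ = (x₂ − x₁)/(z₂ − z₁) = (30 − 10)/2.169 = 9.220.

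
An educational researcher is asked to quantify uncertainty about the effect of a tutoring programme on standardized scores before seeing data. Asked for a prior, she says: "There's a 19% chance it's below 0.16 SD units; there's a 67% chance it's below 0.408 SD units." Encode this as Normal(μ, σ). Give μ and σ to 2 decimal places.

For Normal(μ,σ), the p-quantile is μ + z_p·σ. Here z_{0.19} = -0.8779, z_{0.67} = 0.4399.
So 0.16 = μ − 0.8779σ and 0.408 = μ + 0.4399σ.
Subtracting: σ = (0.408 − 0.16)/(0.4399 − (-0.8779)) = 0.19.
Then μ = 0.16 − (-0.8779)·0.19 = 0.33.

μ = 0.33, σ = 0.19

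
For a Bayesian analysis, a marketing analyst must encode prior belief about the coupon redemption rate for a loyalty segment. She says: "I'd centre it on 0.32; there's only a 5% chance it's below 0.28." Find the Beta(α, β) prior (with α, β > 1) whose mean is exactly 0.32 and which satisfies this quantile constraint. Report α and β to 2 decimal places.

With mean 0.32 fixed, write α = 0.32s, β = 0.68s where s = α+β.
Need P(θ < 0.28) = 0.05 under Beta(0.32s, 0.68s). Normal approximation: (q−m)/√(m(1−m)/s) ≈ z_{0.05} = -1.64, so s ≈ 0.32·0.68·(-1.64)²/(0.28−0.32)² = 368.0.
At s = 368.0: P(θ<0.28) ≈ 0.047. Adjusting to match 0.05 gives s ≈ 356.61.
So α = 0.32·356.61 ≈ 114.11, β = 0.68·356.61 ≈ 242.49.

α ≈ 114.11, β ≈ 242.49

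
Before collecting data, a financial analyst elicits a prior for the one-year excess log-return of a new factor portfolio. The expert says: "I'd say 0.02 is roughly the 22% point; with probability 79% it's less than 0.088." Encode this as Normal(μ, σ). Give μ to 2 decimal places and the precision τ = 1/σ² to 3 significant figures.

The p-quantile of Normal(μ,σ) is μ + z_p·σ, with z_{0.22} = -0.7722 and z_{0.79} = 0.8064.
Eliminate σ: μ = (z₂·x₁ − z₁·x₂)/(z₂ − z₁) = (0.8064·0.02 − (-0.7722)·0.088)/1.579 = 0.05.
Then σ = (x₂ − x₁)/(z₂ − z₁) = (0.088 − 0.02)/1.579 = 0.04.
Precision τ = 1/σ² = 1/0.04308² = 539.

μ = 0.05, τ = 539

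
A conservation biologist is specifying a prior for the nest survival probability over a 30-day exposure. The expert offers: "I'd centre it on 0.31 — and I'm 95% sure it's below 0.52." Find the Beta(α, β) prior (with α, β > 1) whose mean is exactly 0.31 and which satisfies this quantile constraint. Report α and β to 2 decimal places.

α ≈ 4.41, β ≈ 9.83

With mean 0.31 fixed, write α = 0.31s, β = 0.69s where s = α+β.
Need P(θ < 0.52) = 0.95 under Beta(0.31s, 0.69s). Normal approximation: (q−m)/√(m(1−m)/s) ≈ z_{0.95} = 1.64, so s ≈ 0.31·0.69·(1.64)²/(0.52−0.31)² = 13.1.
At s = 13.1: P(θ<0.52) ≈ 0.943. Adjusting to match 0.95 gives s ≈ 14.24.
So α = 0.31·14.24 ≈ 4.41, β = 0.69·14.24 ≈ 9.83.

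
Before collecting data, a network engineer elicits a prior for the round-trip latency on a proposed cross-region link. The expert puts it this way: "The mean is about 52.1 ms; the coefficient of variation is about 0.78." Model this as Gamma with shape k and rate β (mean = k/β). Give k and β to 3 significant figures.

For Gamma(k, rate β): mean = k/β, variance = k/β², so CV = 1/√k.
CV = 0.78, hence k = 1/CV² = 1.64.
Then β = k/mean = 1.64/52.1 = 0.0315.

k ≈ 1.64, β ≈ 0.0315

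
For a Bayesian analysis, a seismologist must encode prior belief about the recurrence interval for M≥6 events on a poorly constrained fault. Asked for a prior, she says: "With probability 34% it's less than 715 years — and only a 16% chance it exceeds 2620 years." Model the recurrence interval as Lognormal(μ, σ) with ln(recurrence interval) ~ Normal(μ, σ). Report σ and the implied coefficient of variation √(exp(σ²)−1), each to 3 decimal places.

σ ≈ 0.923, CV ≈ 1.159

If T ~ Lognormal(μ,σ) then ln T ~ Normal(μ,σ), so the p-quantile of ln T is μ + z_p·σ.
ln(715) = 6.572 and ln(2620) = 7.871; z_{0.34} = -0.4125, z_{0.84} = 0.9945.
σ = (7.871 − 6.572)/(0.9945 − (-0.4125)) = 0.923.
μ = 6.572 − (-0.4125)·0.923 = 6.953.
CV = √(exp(σ²)−1) = √(exp(0.8520)−1) = 1.159.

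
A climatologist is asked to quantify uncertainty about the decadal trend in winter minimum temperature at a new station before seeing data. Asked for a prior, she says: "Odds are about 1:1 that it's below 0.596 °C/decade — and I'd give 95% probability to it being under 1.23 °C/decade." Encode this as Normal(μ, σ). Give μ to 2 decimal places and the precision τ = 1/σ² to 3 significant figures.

μ = 0.60, τ = 6.73

For Normal(μ,σ), the p-quantile is μ + z_p·σ. Here z_{0.5} = 0, z_{0.95} = 1.645.
So 0.596 = μ + 0σ and 1.23 = μ + 1.645σ.
Subtracting: σ = (1.23 − 0.596)/(1.645 − (0)) = 0.39.
Then μ = 0.596 − (0)·0.39 = 0.60.
Precision τ = 1/σ² = 1/0.3854² = 6.73.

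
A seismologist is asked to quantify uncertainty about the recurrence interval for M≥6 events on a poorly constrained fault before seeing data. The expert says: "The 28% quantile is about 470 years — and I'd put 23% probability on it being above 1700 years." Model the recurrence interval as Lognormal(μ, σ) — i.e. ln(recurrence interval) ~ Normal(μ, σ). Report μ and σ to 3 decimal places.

μ ≈ 6.720, σ ≈ 0.973

If T ~ Lognormal(μ,σ) then ln T ~ Normal(μ,σ), so the p-quantile of ln T is μ + z_p·σ.
ln(470) = 6.153 and ln(1700) = 7.438; z_{0.28} = -0.5828, z_{0.77} = 0.7388.
σ = (7.438 − 6.153)/(0.7388 − (-0.5828)) = 0.973.
μ = 6.153 − (-0.5828)·0.973 = 6.720.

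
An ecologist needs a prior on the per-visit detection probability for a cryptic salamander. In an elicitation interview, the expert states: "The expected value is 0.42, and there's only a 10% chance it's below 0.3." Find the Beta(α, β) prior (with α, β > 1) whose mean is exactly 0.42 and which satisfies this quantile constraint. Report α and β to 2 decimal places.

α ≈ 11.26, β ≈ 15.54

With mean 0.42 fixed, write α = 0.42s, β = 0.58s where s = α+β.
Need P(θ < 0.3) = 0.1 under Beta(0.42s, 0.58s). Normal approximation: (q−m)/√(m(1−m)/s) ≈ z_{0.1} = -1.28, so s ≈ 0.42·0.58·(-1.28)²/(0.3−0.42)² = 27.8.
At s = 27.8: P(θ<0.3) ≈ 0.096. Adjusting to match 0.1 gives s ≈ 26.80.
So α = 0.42·26.80 ≈ 11.26, β = 0.58·26.80 ≈ 15.54.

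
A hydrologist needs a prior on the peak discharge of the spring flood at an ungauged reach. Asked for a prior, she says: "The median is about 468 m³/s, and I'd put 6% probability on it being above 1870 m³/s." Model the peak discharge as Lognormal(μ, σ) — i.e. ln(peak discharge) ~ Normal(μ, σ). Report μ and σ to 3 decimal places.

μ ≈ 6.148, σ ≈ 0.891

If T ~ Lognormal(μ,σ) then ln T ~ Normal(μ,σ), so the p-quantile of ln T is μ + z_p·σ.
ln(468) = 6.148 and ln(1870) = 7.534; z_{0.5} = 0, z_{0.94} = 1.555.
σ = (7.534 − 6.148)/(1.555 − (0)) = 0.891.
μ = 6.148 − (0)·0.891 = 6.148.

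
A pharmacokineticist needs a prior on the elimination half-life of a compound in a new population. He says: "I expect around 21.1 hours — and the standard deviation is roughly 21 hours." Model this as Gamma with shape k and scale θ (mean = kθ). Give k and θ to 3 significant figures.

For Gamma(k, scale θ): mean = kθ, variance = kθ², so CV = 1/√k.
CV = SD/mean = 21/21.1 = 0.9953, hence k = 1/CV² = 1.01.
Then θ = mean/k = 21.1/1.01 = 20.9.

k ≈ 1.01, θ ≈ 20.9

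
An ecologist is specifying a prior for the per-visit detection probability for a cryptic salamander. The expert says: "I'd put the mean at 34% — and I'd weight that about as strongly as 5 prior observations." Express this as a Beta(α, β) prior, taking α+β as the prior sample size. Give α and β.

α = 1.7, β = 3.3

Under the effective-sample-size interpretation, Beta(α, β) has prior mean α/(α+β) and prior sample size α+β.
So α+β = 5 and α/(α+β) = 0.34, giving α = 0.34·5 = 1.7 and β = 5 − 1.7 = 3.3.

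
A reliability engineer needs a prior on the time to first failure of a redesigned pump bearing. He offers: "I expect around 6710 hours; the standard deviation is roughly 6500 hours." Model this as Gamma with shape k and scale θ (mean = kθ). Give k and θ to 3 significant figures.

k ≈ 1.07, θ ≈ 6300

For Gamma(k, scale θ): mean = kθ, variance = kθ², so CV = 1/√k.
CV = SD/mean = 6500/6710 = 0.9687, hence k = 1/CV² = 1.07.
Then θ = mean/k = 6710/1.07 = 6300.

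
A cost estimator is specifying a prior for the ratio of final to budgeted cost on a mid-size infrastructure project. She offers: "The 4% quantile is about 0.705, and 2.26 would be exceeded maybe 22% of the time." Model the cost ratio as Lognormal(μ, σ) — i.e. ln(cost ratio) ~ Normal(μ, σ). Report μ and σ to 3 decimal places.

μ ≈ 0.459, σ ≈ 0.462

If T ~ Lognormal(μ,σ) then ln T ~ Normal(μ,σ), so the p-quantile of ln T is μ + z_p·σ.
ln(0.705) = -0.3496 and ln(2.26) = 0.8154; z_{0.04} = -1.751, z_{0.78} = 0.7722.
σ = (0.8154 − -0.3496)/(0.7722 − (-1.751)) = 0.462.
μ = -0.3496 − (-1.751)·0.462 = 0.459.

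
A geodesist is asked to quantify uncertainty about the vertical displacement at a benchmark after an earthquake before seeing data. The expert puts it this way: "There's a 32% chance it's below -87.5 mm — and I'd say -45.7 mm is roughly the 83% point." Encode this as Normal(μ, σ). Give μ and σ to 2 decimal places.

The p-quantile of Normal(μ,σ) is μ + z_p·σ, with z_{0.32} = -0.4677 and z_{0.83} = 0.9542.
Eliminate σ: μ = (z₂·x₁ − z₁·x₂)/(z₂ − z₁) = (0.9542·-87.5 − (-0.4677)·-45.7)/1.422 = -73.75.
Then σ = (x₂ − x₁)/(z₂ − z₁) = (-45.7 − -87.5)/1.422 = 29.40.

μ = -73.75, σ = 29.40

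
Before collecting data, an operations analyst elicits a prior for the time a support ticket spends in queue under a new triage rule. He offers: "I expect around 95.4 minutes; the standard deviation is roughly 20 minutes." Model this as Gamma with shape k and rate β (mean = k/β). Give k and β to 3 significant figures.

For Gamma(k, rate β): mean = k/β, variance = k/β², so CV = 1/√k.
CV = SD/mean = 20/95.4 = 0.2096, hence k = 1/CV² = 22.8.
Then β = k/mean = 22.8/95.4 = 0.239.

k ≈ 22.8, β ≈ 0.239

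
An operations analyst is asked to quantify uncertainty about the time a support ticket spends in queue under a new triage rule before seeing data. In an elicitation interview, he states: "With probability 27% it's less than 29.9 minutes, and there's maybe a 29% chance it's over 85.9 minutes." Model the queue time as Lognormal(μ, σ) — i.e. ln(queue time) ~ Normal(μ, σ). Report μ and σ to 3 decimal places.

If T ~ Lognormal(μ,σ) then ln T ~ Normal(μ,σ), so the p-quantile of ln T is μ + z_p·σ.
ln(29.9) = 3.398 and ln(85.9) = 4.453; z_{0.27} = -0.6128, z_{0.71} = 0.5534.
σ = (4.453 − 3.398)/(0.5534 − (-0.6128)) = 0.905.
μ = 3.398 − (-0.6128)·0.905 = 3.952.

μ ≈ 3.952, σ ≈ 0.905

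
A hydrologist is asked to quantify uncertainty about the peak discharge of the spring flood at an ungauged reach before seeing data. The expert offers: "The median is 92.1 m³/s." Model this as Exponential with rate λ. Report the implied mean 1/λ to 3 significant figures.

mean ≈ 133 m³/s

Exponential median = ln 2 / λ, so λ = ln 2 / 92.1 = 0.00753.
Mean = 1/λ = 133 m³/s.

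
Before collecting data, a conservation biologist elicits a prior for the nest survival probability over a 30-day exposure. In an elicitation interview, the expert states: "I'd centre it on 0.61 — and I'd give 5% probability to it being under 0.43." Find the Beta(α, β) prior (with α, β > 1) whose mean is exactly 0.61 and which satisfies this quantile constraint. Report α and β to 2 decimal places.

With mean 0.61 fixed, write α = 0.61s, β = 0.39s where s = α+β.
Need P(θ < 0.43) = 0.05 under Beta(0.61s, 0.39s). Normal approximation: (q−m)/√(m(1−m)/s) ≈ z_{0.05} = -1.64, so s ≈ 0.61·0.39·(-1.64)²/(0.43−0.61)² = 19.9.
At s = 19.9: P(θ<0.43) ≈ 0.052. Adjusting to match 0.05 gives s ≈ 20.38.
So α = 0.61·20.38 ≈ 12.43, β = 0.39·20.38 ≈ 7.95.

α ≈ 12.43, β ≈ 7.95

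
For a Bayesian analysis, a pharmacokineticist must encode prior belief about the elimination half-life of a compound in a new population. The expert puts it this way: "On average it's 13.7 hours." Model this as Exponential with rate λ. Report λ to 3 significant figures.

Exponential mean = 1/λ, so λ = 1/13.7 = 0.073.

λ ≈ 0.073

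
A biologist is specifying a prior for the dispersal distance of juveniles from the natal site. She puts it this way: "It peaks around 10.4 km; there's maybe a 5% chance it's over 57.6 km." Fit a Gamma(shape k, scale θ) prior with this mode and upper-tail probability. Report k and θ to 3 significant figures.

Gamma(k,θ) with k>1 has mode (k−1)θ, so θ = 10.4/(k−1).
Need P(X < 57.6) = 0.95 with θ tied to k this way. Start at k = 2, θ = 10.4: P(X<57.6) ≈ 0.974.
Too high — lower k to spread out. Iterating converges to k ≈ 1.8.
Then θ = 10.4/(1.8−1) ≈ 13.1.

k ≈ 1.8, θ ≈ 13.1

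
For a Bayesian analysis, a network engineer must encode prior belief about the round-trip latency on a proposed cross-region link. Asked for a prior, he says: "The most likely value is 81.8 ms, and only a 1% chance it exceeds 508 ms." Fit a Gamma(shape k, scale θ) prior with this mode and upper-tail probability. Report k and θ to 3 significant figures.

k ≈ 2.1, θ ≈ 74.5

Gamma(k,θ) with k>1 has mode (k−1)θ, so θ = 81.8/(k−1).
Need P(X < 508) = 0.99 with θ tied to k this way. Start at k = 2, θ = 81.8: P(X<508) ≈ 0.986.
Too low — raise k to concentrate. Iterating converges to k ≈ 2.1.
Then θ = 81.8/(2.1−1) ≈ 74.5.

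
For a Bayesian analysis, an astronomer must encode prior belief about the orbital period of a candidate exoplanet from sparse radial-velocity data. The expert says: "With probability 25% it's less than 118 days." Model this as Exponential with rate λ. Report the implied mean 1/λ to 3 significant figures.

P(T < 118.0) = 1 − e^(−λ·118.0) = 0.25, so λ = −ln(1−0.25)/118.0 = −ln(0.75)/118.0 = 0.00244.
Mean = 1/λ = 410 days.

mean ≈ 410 days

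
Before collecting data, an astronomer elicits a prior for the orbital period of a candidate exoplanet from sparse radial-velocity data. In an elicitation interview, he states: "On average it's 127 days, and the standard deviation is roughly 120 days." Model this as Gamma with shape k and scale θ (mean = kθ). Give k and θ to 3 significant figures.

k ≈ 1.12, θ ≈ 113

For Gamma(k, scale θ): mean = kθ, variance = kθ², so CV = 1/√k.
CV = SD/mean = 120/127 = 0.9449, hence k = 1/CV² = 1.12.
Then θ = mean/k = 127/1.12 = 113.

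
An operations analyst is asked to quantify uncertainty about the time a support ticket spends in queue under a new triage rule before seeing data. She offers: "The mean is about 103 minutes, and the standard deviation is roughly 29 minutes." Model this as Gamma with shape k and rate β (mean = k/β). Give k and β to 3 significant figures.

For Gamma(k, rate β): mean = k/β, variance = k/β², so CV = 1/√k.
CV = SD/mean = 29/103 = 0.2816, hence k = 1/CV² = 12.6.
Then β = k/mean = 12.6/103 = 0.122.

k ≈ 12.6, β ≈ 0.122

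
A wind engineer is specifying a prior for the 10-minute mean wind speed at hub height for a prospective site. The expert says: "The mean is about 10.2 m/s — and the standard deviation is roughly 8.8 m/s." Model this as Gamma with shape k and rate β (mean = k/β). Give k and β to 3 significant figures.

k ≈ 1.34, β ≈ 0.132

For Gamma(k, rate β): mean = k/β, variance = k/β², so CV = 1/√k.
CV = SD/mean = 8.8/10.2 = 0.8627, hence k = 1/CV² = 1.34.
Then β = k/mean = 1.34/10.2 = 0.132.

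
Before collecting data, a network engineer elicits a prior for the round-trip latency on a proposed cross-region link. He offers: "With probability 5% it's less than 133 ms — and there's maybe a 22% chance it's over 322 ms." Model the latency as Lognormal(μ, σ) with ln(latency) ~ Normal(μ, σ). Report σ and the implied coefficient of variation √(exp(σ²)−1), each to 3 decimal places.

σ ≈ 0.366, CV ≈ 0.378

If T ~ Lognormal(μ,σ) then ln T ~ Normal(μ,σ), so the p-quantile of ln T is μ + z_p·σ.
ln(133) = 4.89 and ln(322) = 5.775; z_{0.05} = -1.645, z_{0.78} = 0.7722.
σ = (5.775 − 4.89)/(0.7722 − (-1.645)) = 0.366.
μ = 4.89 − (-1.645)·0.366 = 5.492.
CV = √(exp(σ²)−1) = √(exp(0.1338)−1) = 0.378.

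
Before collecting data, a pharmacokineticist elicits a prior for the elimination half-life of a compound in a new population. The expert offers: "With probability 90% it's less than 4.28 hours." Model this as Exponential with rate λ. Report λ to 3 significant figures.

P(T < 4.28) = 1 − e^(−λ·4.28) = 0.9, so λ = −ln(1−0.9)/4.28 = −ln(0.1)/4.28 = 0.538.

λ ≈ 0.538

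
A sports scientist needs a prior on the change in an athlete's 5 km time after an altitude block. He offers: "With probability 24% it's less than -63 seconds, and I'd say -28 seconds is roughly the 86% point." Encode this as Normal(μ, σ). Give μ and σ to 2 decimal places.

μ = -49.16, σ = 19.59

The p-quantile of Normal(μ,σ) is μ + z_p·σ, with z_{0.24} = -0.7063 and z_{0.86} = 1.08.
Eliminate σ: μ = (z₂·x₁ − z₁·x₂)/(z₂ − z₁) = (1.08·-63 − (-0.7063)·-28)/1.787 = -49.16.
Then σ = (x₂ − x₁)/(z₂ − z₁) = (-28 − -63)/1.787 = 19.59.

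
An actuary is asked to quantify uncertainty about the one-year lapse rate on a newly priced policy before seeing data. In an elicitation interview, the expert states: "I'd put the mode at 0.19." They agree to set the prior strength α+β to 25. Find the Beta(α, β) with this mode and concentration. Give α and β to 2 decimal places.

α = 5.37, β = 19.63

For α,β > 1 the Beta mode is (α−1)/(α+β−2). With α+β = 25, the mode is (α−1)/23.
Set (α−1)/23 = 0.19 → α = 1 + 0.19·23 = 5.37.
β = 25 − α = 19.63.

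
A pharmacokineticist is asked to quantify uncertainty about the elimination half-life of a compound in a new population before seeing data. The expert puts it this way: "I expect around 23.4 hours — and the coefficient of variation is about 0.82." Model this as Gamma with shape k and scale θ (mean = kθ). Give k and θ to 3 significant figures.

k ≈ 1.49, θ ≈ 15.7

For Gamma(k, scale θ): mean = kθ, variance = kθ², so CV = 1/√k.
CV = 0.82, hence k = 1/CV² = 1.49.
Then θ = mean/k = 23.4/1.49 = 15.7.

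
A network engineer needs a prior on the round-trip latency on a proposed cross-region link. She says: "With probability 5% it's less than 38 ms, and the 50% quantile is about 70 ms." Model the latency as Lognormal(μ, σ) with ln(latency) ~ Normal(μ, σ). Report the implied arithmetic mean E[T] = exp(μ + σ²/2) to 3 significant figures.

E[T] ≈ 75 ms

If T ~ Lognormal(μ,σ) then ln T ~ Normal(μ,σ), so the p-quantile of ln T is μ + z_p·σ.
ln(38) = 3.638 and ln(70) = 4.248; z_{0.05} = -1.645, z_{0.5} = 0.
σ = (4.248 − 3.638)/(0 − (-1.645)) = 0.371.
μ = 3.638 − (-1.645)·0.371 = 4.248.
E[T] = exp(μ + σ²/2) = exp(4.248 + 0.0690) = 75 ms.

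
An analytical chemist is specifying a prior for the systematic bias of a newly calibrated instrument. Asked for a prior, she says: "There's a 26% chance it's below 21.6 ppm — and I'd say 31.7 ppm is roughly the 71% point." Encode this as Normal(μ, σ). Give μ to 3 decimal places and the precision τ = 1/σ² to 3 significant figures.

μ = 27.030, τ = 0.014

The p-quantile of Normal(μ,σ) is μ + z_p·σ, with z_{0.26} = -0.6433 and z_{0.71} = 0.5534.
Eliminate σ: μ = (z₂·x₁ − z₁·x₂)/(z₂ − z₁) = (0.5534·21.6 − (-0.6433)·31.7)/1.197 = 27.030.
Then σ = (x₂ − x₁)/(z₂ − z₁) = (31.7 − 21.6)/1.197 = 8.440.
Precision τ = 1/σ² = 1/8.44² = 0.014.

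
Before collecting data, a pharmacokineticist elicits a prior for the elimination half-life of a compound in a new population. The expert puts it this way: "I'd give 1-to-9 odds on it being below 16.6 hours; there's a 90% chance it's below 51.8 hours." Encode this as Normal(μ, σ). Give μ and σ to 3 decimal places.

The p-quantile of Normal(μ,σ) is μ + z_p·σ, with z_{0.1} = -1.282 and z_{0.9} = 1.282.
Eliminate σ: μ = (z₂·x₁ − z₁·x₂)/(z₂ − z₁) = (1.282·16.6 − (-1.282)·51.8)/2.563 = 34.200.
Then σ = (x₂ − x₁)/(z₂ − z₁) = (51.8 − 16.6)/2.563 = 13.733.

μ = 34.200, σ = 13.733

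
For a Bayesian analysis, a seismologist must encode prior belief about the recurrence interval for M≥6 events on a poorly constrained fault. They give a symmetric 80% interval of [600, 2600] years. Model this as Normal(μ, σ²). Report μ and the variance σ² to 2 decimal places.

μ = 1600.00, σ² = 608874.56

A symmetric 80% interval runs μ ± z·σ with z = 1.282.
Half-width = 1000, so σ = 1000/1.282 = 780.304 and σ² = 608874.56.
μ is the interval midpoint, 1600.00.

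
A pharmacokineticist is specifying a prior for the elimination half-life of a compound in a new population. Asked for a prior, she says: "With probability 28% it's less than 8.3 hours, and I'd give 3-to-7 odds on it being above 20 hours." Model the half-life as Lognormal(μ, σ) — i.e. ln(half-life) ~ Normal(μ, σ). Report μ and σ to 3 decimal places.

If T ~ Lognormal(μ,σ) then ln T ~ Normal(μ,σ), so the p-quantile of ln T is μ + z_p·σ.
ln(8.3) = 2.116 and ln(20) = 2.996; z_{0.28} = -0.5828, z_{0.7} = 0.5244.
σ = (2.996 − 2.116)/(0.5244 − (-0.5828)) = 0.794.
μ = 2.116 − (-0.5828)·0.794 = 2.579.

μ ≈ 2.579, σ ≈ 0.794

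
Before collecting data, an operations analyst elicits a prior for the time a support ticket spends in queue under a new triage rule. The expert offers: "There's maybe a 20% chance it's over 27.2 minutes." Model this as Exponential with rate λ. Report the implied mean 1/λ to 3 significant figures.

P(T > 27.2) = e^(−λ·27.2) = 0.2, so λ = −ln(0.2)/27.2 = 0.0592.
Mean = 1/λ = 16.9 minutes.

mean ≈ 16.9 minutes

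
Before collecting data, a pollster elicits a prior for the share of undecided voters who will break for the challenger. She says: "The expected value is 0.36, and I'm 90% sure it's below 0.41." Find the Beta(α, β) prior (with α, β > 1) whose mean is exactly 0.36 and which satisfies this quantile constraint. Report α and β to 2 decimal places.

α ≈ 55.21, β ≈ 98.15

With mean 0.36 fixed, write α = 0.36s, β = 0.64s where s = α+β.
Need P(θ < 0.41) = 0.9 under Beta(0.36s, 0.64s). Normal approximation: (q−m)/√(m(1−m)/s) ≈ z_{0.9} = 1.28, so s ≈ 0.36·0.64·(1.28)²/(0.41−0.36)² = 151.4.
At s = 151.4: P(θ<0.41) ≈ 0.899. Adjusting to match 0.9 gives s ≈ 153.35.
So α = 0.36·153.35 ≈ 55.21, β = 0.64·153.35 ≈ 98.15.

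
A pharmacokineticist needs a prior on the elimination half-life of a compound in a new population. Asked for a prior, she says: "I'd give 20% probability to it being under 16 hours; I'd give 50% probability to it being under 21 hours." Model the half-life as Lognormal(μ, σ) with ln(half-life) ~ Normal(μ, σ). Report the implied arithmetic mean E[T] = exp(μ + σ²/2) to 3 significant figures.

E[T] ≈ 22.1 hours

If T ~ Lognormal(μ,σ) then ln T ~ Normal(μ,σ), so the p-quantile of ln T is μ + z_p·σ.
ln(16) = 2.773 and ln(21) = 3.045; z_{0.2} = -0.8416, z_{0.5} = 0.
σ = (3.045 − 2.773)/(0 − (-0.8416)) = 0.323.
μ = 2.773 − (-0.8416)·0.323 = 3.045.
E[T] = exp(μ + σ²/2) = exp(3.045 + 0.0522) = 22.1 hours.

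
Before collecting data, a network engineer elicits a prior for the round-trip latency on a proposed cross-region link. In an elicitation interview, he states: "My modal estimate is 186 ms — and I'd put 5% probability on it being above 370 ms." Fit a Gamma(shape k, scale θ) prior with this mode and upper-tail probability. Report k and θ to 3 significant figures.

k ≈ 6.86, θ ≈ 31.7

Gamma(k,θ) with k>1 has mode (k−1)θ, so θ = 186/(k−1).
Need P(X < 370) = 0.95 with θ tied to k this way. Start at k = 2, θ = 186: P(X<370) ≈ 0.591.
Too low — raise k to concentrate. Iterating converges to k ≈ 6.86.
Then θ = 186/(6.86−1) ≈ 31.7.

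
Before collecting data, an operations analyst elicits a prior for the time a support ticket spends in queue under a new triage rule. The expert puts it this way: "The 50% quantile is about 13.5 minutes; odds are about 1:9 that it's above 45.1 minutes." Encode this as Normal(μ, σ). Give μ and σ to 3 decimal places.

μ = 13.500, σ = 24.658

For Normal(μ,σ), the p-quantile is μ + z_p·σ. Here z_{0.5} = 0, z_{0.9} = 1.282.
So 13.5 = μ + 0σ and 45.1 = μ + 1.282σ.
Subtracting: σ = (45.1 − 13.5)/(1.282 − (0)) = 24.658.
Then μ = 13.5 − (0)·24.658 = 13.500.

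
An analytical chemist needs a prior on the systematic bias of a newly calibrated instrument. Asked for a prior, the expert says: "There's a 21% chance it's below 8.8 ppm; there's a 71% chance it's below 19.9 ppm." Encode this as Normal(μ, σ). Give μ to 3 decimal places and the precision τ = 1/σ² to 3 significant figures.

For Normal(μ,σ), the p-quantile is μ + z_p·σ. Here z_{0.21} = -0.8064, z_{0.71} = 0.5534.
So 8.8 = μ − 0.8064σ and 19.9 = μ + 0.5534σ.
Subtracting: σ = (19.9 − 8.8)/(0.5534 − (-0.8064)) = 8.163.
Then μ = 8.8 − (-0.8064)·8.163 = 15.383.
Precision τ = 1/σ² = 1/8.163² = 0.015.

μ = 15.383, τ = 0.015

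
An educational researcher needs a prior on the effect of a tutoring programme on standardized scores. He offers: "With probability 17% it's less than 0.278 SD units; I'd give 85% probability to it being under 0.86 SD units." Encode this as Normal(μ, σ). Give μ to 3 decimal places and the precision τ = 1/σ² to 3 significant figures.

μ = 0.557, τ = 11.7

The p-quantile of Normal(μ,σ) is μ + z_p·σ, with z_{0.17} = -0.9542 and z_{0.85} = 1.036.
Eliminate σ: μ = (z₂·x₁ − z₁·x₂)/(z₂ − z₁) = (1.036·0.278 − (-0.9542)·0.86)/1.991 = 0.557.
Then σ = (x₂ − x₁)/(z₂ − z₁) = (0.86 − 0.278)/1.991 = 0.292.
Precision τ = 1/σ² = 1/0.2924² = 11.7.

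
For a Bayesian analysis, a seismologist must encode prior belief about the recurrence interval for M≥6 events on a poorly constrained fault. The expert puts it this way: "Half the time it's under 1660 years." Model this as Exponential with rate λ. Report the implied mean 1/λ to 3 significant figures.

Exponential median = ln 2 / λ, so λ = ln 2 / 1660.0 = 0.000418.
Mean = 1/λ = 2390 years.

mean ≈ 2390 years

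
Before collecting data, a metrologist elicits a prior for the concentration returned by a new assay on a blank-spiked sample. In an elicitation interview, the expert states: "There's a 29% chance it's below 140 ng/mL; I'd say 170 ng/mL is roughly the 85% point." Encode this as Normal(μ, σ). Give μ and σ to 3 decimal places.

For Normal(μ,σ), the p-quantile is μ + z_p·σ. Here z_{0.29} = -0.5534, z_{0.85} = 1.036.
So 140 = μ − 0.5534σ and 170 = μ + 1.036σ.
Subtracting: σ = (170 − 140)/(1.036 − (-0.5534)) = 18.870.
Then μ = 140 − (-0.5534)·18.870 = 150.442.

μ = 150.442, σ = 18.870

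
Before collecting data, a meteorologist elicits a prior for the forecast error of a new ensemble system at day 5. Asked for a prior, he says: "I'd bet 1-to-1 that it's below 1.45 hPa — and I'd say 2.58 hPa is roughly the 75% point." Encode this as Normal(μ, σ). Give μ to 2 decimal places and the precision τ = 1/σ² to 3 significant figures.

The p-quantile of Normal(μ,σ) is μ + z_p·σ, with z_{0.5} = 0 and z_{0.75} = 0.6745.
Eliminate σ: μ = (z₂·x₁ − z₁·x₂)/(z₂ − z₁) = (0.6745·1.45 − (0)·2.58)/0.6745 = 1.45.
Then σ = (x₂ − x₁)/(z₂ − z₁) = (2.58 − 1.45)/0.6745 = 1.68.
Precision τ = 1/σ² = 1/1.675² = 0.356.

μ = 1.45, τ = 0.356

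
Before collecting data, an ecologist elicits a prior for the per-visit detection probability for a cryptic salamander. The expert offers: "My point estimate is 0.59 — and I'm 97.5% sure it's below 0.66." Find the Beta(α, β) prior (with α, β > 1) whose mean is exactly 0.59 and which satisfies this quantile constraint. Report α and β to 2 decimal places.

With mean 0.59 fixed, write α = 0.59s, β = 0.41s where s = α+β.
Need P(θ < 0.66) = 0.975 under Beta(0.59s, 0.41s). Normal approximation: (q−m)/√(m(1−m)/s) ≈ z_{0.975} = 1.96, so s ≈ 0.59·0.41·(1.96)²/(0.66−0.59)² = 189.6.
At s = 189.6: P(θ<0.66) ≈ 0.977. Adjusting to match 0.975 gives s ≈ 183.25.
So α = 0.59·183.25 ≈ 108.12, β = 0.41·183.25 ≈ 75.13.

α ≈ 108.12, β ≈ 75.13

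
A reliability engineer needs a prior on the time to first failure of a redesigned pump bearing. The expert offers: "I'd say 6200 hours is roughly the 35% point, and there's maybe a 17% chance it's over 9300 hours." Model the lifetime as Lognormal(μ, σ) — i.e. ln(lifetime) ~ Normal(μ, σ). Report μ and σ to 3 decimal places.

μ ≈ 8.849, σ ≈ 0.303

If T ~ Lognormal(μ,σ) then ln T ~ Normal(μ,σ), so the p-quantile of ln T is μ + z_p·σ.
ln(6200) = 8.732 and ln(9300) = 9.138; z_{0.35} = -0.3853, z_{0.83} = 0.9542.
σ = (9.138 − 8.732)/(0.9542 − (-0.3853)) = 0.303.
μ = 8.732 − (-0.3853)·0.303 = 8.849.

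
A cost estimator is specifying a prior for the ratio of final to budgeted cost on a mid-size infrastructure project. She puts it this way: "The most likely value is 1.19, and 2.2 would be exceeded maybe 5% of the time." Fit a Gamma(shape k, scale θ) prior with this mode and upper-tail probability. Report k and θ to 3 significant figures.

k ≈ 8.37, θ ≈ 0.161

Gamma(k,θ) with k>1 has mode (k−1)θ, so θ = 1.19/(k−1).
Need P(X < 2.2) = 0.95 with θ tied to k this way. Start at k = 2, θ = 1.19: P(X<2.2) ≈ 0.552.
Too low — raise k to concentrate. Iterating converges to k ≈ 8.37.
Then θ = 1.19/(8.37−1) ≈ 0.161.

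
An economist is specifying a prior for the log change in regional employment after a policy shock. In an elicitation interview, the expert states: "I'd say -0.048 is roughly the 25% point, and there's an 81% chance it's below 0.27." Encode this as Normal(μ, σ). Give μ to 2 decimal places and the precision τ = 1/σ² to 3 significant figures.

The p-quantile of Normal(μ,σ) is μ + z_p·σ, with z_{0.25} = -0.6745 and z_{0.81} = 0.8779.
Eliminate σ: μ = (z₂·x₁ − z₁·x₂)/(z₂ − z₁) = (0.8779·-0.048 − (-0.6745)·0.27)/1.552 = 0.09.
Then σ = (x₂ − x₁)/(z₂ − z₁) = (0.27 − -0.048)/1.552 = 0.20.
Precision τ = 1/σ² = 1/0.2048² = 23.8.

μ = 0.09, τ = 23.8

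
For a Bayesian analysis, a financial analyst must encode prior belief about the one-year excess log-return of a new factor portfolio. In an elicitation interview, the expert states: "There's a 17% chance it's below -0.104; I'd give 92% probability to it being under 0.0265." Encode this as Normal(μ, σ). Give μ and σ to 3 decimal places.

μ = -0.051, σ = 0.055

For Normal(μ,σ), the p-quantile is μ + z_p·σ. Here z_{0.17} = -0.9542, z_{0.92} = 1.405.
So -0.104 = μ − 0.9542σ and 0.0265 = μ + 1.405σ.
Subtracting: σ = (0.0265 − -0.104)/(1.405 − (-0.9542)) = 0.055.
Then μ = -0.104 − (-0.9542)·0.055 = -0.051.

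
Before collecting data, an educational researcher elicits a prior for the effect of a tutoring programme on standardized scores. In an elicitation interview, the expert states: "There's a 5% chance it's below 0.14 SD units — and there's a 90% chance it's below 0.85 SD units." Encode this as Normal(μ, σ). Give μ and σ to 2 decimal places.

The p-quantile of Normal(μ,σ) is μ + z_p·σ, with z_{0.05} = -1.645 and z_{0.9} = 1.282.
Eliminate σ: μ = (z₂·x₁ − z₁·x₂)/(z₂ − z₁) = (1.282·0.14 − (-1.645)·0.85)/2.926 = 0.54.
Then σ = (x₂ − x₁)/(z₂ − z₁) = (0.85 − 0.14)/2.926 = 0.24.

μ = 0.54, σ = 0.24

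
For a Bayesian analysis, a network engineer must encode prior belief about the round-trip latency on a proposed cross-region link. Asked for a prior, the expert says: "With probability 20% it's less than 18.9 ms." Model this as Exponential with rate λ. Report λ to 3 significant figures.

λ ≈ 0.0118

P(T < 18.9) = 1 − e^(−λ·18.9) = 0.2, so λ = −ln(1−0.2)/18.9 = −ln(0.8)/18.9 = 0.0118.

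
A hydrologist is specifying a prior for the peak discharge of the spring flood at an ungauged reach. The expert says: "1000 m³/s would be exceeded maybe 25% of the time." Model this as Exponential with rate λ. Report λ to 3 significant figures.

P(T > 1000.0) = e^(−λ·1000.0) = 0.25, so λ = −ln(0.25)/1000.0 = 0.00139.

λ ≈ 0.00139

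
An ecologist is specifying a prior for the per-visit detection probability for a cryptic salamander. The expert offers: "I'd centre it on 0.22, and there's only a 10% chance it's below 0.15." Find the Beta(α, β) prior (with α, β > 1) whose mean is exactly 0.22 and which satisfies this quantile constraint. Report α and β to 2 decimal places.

With mean 0.22 fixed, write α = 0.22s, β = 0.78s where s = α+β.
Need P(θ < 0.15) = 0.1 under Beta(0.22s, 0.78s). Normal approximation: (q−m)/√(m(1−m)/s) ≈ z_{0.1} = -1.28, so s ≈ 0.22·0.78·(-1.28)²/(0.15−0.22)² = 57.5.
At s = 57.5: P(θ<0.15) ≈ 0.090. Adjusting to match 0.1 gives s ≈ 53.00.
So α = 0.22·53.00 ≈ 11.66, β = 0.78·53.00 ≈ 41.34.

α ≈ 11.66, β ≈ 41.34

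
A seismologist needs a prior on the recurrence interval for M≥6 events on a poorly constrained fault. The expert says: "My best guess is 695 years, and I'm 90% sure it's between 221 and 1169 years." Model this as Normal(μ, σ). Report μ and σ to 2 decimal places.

μ = 695.00, σ = 288.17

A symmetric 90% interval runs μ ± z·σ with z = 1.645.
Half-width = 474, so σ = 474/1.645 = 288.17.
μ is the stated best guess, 695.00.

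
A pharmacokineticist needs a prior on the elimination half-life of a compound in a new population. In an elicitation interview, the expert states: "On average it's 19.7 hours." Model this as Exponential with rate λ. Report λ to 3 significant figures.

Exponential mean = 1/λ, so λ = 1/19.7 = 0.0508.

λ ≈ 0.0508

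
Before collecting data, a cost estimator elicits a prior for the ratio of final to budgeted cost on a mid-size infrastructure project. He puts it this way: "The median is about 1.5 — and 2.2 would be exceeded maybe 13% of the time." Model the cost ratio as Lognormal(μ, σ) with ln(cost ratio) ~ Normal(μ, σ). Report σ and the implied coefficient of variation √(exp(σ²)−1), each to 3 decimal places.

If T ~ Lognormal(μ,σ) then ln T ~ Normal(μ,σ), so the p-quantile of ln T is μ + z_p·σ.
ln(1.5) = 0.4055 and ln(2.2) = 0.7885; z_{0.5} = 0, z_{0.87} = 1.126.
σ = (0.7885 − 0.4055)/(1.126 − (0)) = 0.340.
μ = 0.4055 − (0)·0.340 = 0.405.
CV = √(exp(σ²)−1) = √(exp(0.1156)−1) = 0.350.

σ ≈ 0.340, CV ≈ 0.350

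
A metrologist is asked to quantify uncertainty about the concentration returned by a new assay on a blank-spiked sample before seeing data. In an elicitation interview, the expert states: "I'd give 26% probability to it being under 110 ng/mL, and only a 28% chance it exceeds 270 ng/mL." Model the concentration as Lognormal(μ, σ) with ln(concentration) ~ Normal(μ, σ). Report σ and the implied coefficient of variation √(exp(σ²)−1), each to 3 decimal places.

If T ~ Lognormal(μ,σ) then ln T ~ Normal(μ,σ), so the p-quantile of ln T is μ + z_p·σ.
ln(110) = 4.7 and ln(270) = 5.598; z_{0.26} = -0.6433, z_{0.72} = 0.5828.
σ = (5.598 − 4.7)/(0.5828 − (-0.6433)) = 0.732.
μ = 4.7 − (-0.6433)·0.732 = 5.172.
CV = √(exp(σ²)−1) = √(exp(0.5363)−1) = 0.842.

σ ≈ 0.732, CV ≈ 0.842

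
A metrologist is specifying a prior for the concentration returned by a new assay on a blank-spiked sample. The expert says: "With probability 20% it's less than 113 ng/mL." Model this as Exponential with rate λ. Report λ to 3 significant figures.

λ ≈ 0.00197

P(T < 113.0) = 1 − e^(−λ·113.0) = 0.2, so λ = −ln(1−0.2)/113.0 = −ln(0.8)/113.0 = 0.00197.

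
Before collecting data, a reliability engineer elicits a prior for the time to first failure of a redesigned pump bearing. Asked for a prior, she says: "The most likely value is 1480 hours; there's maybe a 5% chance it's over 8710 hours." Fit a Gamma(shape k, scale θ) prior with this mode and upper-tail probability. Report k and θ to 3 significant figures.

k ≈ 1.73, θ ≈ 2030

Gamma(k,θ) with k>1 has mode (k−1)θ, so θ = 1480/(k−1).
Need P(X < 8710) = 0.95 with θ tied to k this way. Start at k = 2, θ = 1480: P(X<8710) ≈ 0.981.
Too high — lower k to spread out. Iterating converges to k ≈ 1.73.
Then θ = 1480/(1.73−1) ≈ 2030.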